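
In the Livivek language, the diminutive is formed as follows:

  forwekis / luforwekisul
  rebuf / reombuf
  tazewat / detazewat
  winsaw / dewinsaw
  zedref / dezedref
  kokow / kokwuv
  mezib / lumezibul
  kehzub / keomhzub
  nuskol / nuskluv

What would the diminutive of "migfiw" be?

mezib and kehzub both end in -b yet inflect differently (lumezibul, keomhzub), so the final letter is not what conditions the rule; the last vowel is.
"migfiw" has last vowel 'i'. The stems whose last vowel is 'i' (mezib → lumezibul, forwekis → luforwekisul) add lu- … -ul around the stem.
So migfiw → lumigfiwul.

lumigfiwul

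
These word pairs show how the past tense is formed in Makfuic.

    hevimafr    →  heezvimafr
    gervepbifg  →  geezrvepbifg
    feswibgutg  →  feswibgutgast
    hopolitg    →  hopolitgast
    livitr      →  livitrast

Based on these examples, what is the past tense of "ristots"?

"ristots" has second-to-last letter 't'. The stems whose second-to-last letter is 't' (livitr → livitrast, feswibgutg → feswibgutgast, hopolitg → hopolitgast) add -ast.
The other pattern: stems whose second-to-last letter is 'f' insert -ez- after the first vowel.
So ristots → ristotsast.

ristotsast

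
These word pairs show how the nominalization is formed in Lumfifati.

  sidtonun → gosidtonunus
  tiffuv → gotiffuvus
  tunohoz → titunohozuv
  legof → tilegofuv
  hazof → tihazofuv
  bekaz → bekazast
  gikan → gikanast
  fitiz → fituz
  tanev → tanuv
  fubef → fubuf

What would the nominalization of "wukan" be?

wukanast

"wukan" has last vowel 'a'. The stems whose last vowel is 'a' (bekaz → bekazast, gikan → gikanast) add -ast.
So wukan → wukanast.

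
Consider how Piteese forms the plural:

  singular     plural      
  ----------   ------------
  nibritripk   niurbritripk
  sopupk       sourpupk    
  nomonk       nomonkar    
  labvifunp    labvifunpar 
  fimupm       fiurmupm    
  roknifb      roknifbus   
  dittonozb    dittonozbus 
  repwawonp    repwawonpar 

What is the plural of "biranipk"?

biurranipk

sopupk and nomonk both end in -k yet inflect differently (sourpupk, nomonkar), so the final letter is not what conditions the rule; the second-to-last letter is.
"biranipk" has second-to-last letter 'p'. The stems whose second-to-last letter is 'p' (fimupm → fiurmupm, sopupk → sourpupk, nibritripk → niurbritripk) insert -ur- after the first vowel.
The other patterns: stems whose second-to-last letter is 'n' add -ar; stems whose second-to-last letter is 'f' or 'z' add -us.
So biranipk → biurranipk.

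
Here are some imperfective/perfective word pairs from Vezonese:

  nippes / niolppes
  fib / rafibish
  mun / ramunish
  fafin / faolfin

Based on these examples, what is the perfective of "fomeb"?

mun and fafin both end in -n yet inflect differently (ramunish, faolfin), so the final letter is not what conditions the rule; the number of vowels is.
"fomeb" has 2 vowels. The stems with 2 vowels (fafin → faolfin, nippes → niolppes) insert -ol- after the first vowel.
The other pattern: stems with 1 vowel add ra- … -ish around the stem.
So fomeb → foolmeb.

foolmeb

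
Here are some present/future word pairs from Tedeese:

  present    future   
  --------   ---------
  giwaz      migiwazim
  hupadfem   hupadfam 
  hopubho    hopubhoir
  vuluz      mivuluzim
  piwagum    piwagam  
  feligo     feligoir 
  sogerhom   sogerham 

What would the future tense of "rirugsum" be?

"rirugsum" ends in -m. The stems ending in -m (hupadfem → hupadfam, piwagum → piwagam, sogerhom → sogerham) change the last vowel to 'a'.
So rirugsum → rirugsam.

rirugsam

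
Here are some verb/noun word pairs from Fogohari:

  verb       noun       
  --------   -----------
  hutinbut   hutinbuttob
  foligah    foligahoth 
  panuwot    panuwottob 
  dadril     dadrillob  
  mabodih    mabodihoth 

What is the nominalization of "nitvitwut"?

nitvitwuttob

"nitvitwut" ends in -t. The stems ending in -t (hutinbut → hutinbuttob, panuwot → panuwottob) double the final consonant and add -ob.
So nitvitwut → nitvitwuttob.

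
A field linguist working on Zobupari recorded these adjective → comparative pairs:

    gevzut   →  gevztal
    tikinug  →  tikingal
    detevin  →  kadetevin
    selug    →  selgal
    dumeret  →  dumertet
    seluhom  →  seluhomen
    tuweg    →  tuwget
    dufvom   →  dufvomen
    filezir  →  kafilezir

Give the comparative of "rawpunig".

karawpunig

dumeret and gevzut both end in -t yet inflect differently (dumertet, gevztal), so the final letter is not what conditions the rule; the last vowel is.
"rawpunig" has last vowel 'i'. The stems whose last vowel is 'i' (detevin → kadetevin, filezir → kafilezir) add the prefix ka-.
The other patterns: stems whose last vowel is 'e' delete the last vowel and add -et; stems whose last vowel is 'o' add -en; stems whose last vowel is 'u' delete the last vowel and add -al.
So rawpunig → karawpunig.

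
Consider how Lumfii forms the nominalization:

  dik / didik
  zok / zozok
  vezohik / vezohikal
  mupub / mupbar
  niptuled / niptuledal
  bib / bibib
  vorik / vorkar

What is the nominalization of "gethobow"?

gethobowal

"gethobow" has 3 vowels. The stems with 3 vowels (niptuled → niptuledal, vezohik → vezohikal) add -al.
The other patterns: stems with 1 vowel repeat the first consonant+vowel as a prefix; stems with 2 vowels delete the last vowel and add -ar.
So gethobow → gethobowal.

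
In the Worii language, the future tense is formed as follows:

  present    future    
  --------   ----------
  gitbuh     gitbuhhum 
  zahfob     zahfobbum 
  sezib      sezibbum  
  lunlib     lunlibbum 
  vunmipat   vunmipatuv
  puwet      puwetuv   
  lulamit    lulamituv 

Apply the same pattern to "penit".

penituv

sezib and lulamit both have last vowel 'i' yet inflect differently (sezibbum, lulamituv), so the last vowel is not what conditions the rule; the final letter is.
"penit" ends in -t. The stems ending in -t (vunmipat → vunmipatuv, puwet → puwetuv, lulamit → lulamituv) add -uv.
So penit → penituv.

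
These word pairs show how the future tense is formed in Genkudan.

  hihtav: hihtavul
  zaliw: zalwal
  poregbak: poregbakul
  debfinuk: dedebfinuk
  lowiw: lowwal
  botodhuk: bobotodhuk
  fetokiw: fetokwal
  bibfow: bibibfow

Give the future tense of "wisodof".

wiwisodof

"wisodof" has last vowel 'o'. The one such stem in the data (bibfow → bibibfow) repeats the first consonant+vowel as a prefix (as do botodhuk, debfinuk), so the same rule applies.
The other patterns: stems whose last vowel is 'a' add -ul; stems whose last vowel is 'i' delete the last vowel and add -al.
So wisodof → wiwisodof.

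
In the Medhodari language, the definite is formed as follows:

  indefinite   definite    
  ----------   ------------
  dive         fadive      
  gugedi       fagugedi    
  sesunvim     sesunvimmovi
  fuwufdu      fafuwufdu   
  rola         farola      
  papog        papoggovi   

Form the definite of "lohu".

falohu

sesunvim and gugedi both have last vowel 'i' yet inflect differently (sesunvimmovi, fagugedi), so the last vowel is not what conditions the rule; whether the stem ends in a vowel or a consonant is.
"lohu" ends in a vowel. The stems ending in a vowel (gugedi → fagugedi, rola → farola, dive → fadive) add the prefix fa-.
The other pattern: stems ending in a consonant double the final consonant and add -ovi.
So lohu → falohu.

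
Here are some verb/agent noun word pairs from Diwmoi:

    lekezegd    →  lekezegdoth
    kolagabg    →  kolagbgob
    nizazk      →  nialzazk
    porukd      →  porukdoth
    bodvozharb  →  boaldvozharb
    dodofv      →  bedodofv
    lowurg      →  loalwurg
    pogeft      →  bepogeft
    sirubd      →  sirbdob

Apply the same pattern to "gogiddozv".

lowurg and kolagabg both end in -g yet inflect differently (loalwurg, kolagbgob), so the final letter is not what conditions the rule; the second-to-last letter is.
"gogiddozv" has second-to-last letter 'z'. The one such stem in the data (nizazk → nialzazk) inserts -al- after the first vowel (as do bodvozharb, lowurg), so the same rule applies.
The other patterns: stems whose second-to-last letter is 'f' add the prefix be-; stems whose second-to-last letter is 'b' delete the last vowel and add -ob; stems whose second-to-last letter is 'g' or 'k' add -oth.
So gogiddozv → goalgiddozv.

goalgiddozv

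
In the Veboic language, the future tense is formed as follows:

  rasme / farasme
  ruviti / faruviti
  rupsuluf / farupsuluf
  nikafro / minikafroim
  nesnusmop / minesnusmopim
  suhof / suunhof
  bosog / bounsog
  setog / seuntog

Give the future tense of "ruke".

faruke

rupsuluf and suhof both end in -f yet inflect differently (farupsuluf, suunhof), so the final letter is not what conditions the rule; the first letter is.
"ruke" begins with r-. The stems beginning with r- (rasme → farasme, ruviti → faruviti, rupsuluf → farupsuluf) add the prefix fa-.
So ruke → faruke.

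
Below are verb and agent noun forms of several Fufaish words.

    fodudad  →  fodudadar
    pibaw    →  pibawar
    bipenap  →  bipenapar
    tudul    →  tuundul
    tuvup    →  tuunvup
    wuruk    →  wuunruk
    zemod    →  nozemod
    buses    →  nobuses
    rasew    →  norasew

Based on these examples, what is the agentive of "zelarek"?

bipenap and tuvup both end in -p yet inflect differently (bipenapar, tuunvup), so the final letter is not what conditions the rule; the last vowel is.
"zelarek" has last vowel 'e'. The stems whose last vowel is 'e' (buses → nobuses, rasew → norasew) add the prefix no-.
So zelarek → nozelarek.

nozelarek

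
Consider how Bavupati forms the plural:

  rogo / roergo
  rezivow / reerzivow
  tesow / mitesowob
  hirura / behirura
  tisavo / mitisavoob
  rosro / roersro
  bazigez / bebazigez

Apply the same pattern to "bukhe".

bebukhe

rosro and tisavo both end in -o yet inflect differently (roersro, mitisavoob), so the final letter is not what conditions the rule; the first letter is.
"bukhe" begins with b-. The one such stem in the data (bazigez → bebazigez) adds the prefix be-, so the same rule applies.
The other patterns: stems beginning with r- insert -er- after the first vowel; stems beginning with t- add mi- … -ob around the stem.
So bukhe → bebukhe.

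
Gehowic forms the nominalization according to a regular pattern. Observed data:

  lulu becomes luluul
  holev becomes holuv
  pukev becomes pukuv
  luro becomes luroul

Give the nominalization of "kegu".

keguul

lulu and holev both have 2 vowels yet inflect differently (luluul, holuv), so the number of vowels is not what conditions the rule; the final letter is.
"kegu" ends in -u. The one such stem in the data (lulu → luluul) adds -ul, so the same rule applies.
The other pattern: stems ending in -v change the last vowel to 'u'.
So kegu → keguul.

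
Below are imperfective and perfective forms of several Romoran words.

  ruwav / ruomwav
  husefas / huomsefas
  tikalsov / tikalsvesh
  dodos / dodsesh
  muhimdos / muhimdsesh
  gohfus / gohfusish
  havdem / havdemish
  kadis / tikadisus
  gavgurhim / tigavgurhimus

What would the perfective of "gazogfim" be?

tigazogfimus

ruwav and tikalsov both end in -v yet inflect differently (ruomwav, tikalsvesh), so the final letter is not what conditions the rule; the last vowel is.
"gazogfim" has last vowel 'i'. The stems whose last vowel is 'i' (kadis → tikadisus, gavgurhim → tigavgurhimus) add ti- … -us around the stem.
The other patterns: stems whose last vowel is 'a' insert -om- after the first vowel; stems whose last vowel is 'o' delete the last vowel and add -esh; stems whose last vowel is 'e' or 'u' add -ish.
So gazogfim → tigazogfimus.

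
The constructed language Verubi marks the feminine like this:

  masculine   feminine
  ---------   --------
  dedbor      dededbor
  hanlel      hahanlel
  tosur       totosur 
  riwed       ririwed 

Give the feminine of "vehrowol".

vevehrowol

Every pair shown (dedbor → dededbor, hanlel → hahanlel, tosur → totosur, …) follows the same rule: repeat the first consonant+vowel as a prefix.
So vehrowol → vevehrowol.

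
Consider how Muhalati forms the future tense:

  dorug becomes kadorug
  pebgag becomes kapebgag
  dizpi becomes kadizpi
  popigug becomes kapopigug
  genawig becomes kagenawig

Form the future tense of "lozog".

Every pair shown (dorug → kadorug, pebgag → kapebgag, dizpi → kadizpi, …) follows the same rule: add the prefix ka-.
So lozog → kalozog.

kalozog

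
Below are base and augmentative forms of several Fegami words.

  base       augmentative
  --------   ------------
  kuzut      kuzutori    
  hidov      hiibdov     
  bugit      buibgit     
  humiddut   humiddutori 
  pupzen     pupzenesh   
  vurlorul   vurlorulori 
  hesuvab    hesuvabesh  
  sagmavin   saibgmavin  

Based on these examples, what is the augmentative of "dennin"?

deibnnin

bugit and kuzut both end in -t yet inflect differently (buibgit, kuzutori), so the final letter is not what conditions the rule; the last vowel is.
"dennin" has last vowel 'i'. The stems whose last vowel is 'i' (sagmavin → saibgmavin, bugit → buibgit) insert -ib- after the first vowel.
So dennin → deibnnin.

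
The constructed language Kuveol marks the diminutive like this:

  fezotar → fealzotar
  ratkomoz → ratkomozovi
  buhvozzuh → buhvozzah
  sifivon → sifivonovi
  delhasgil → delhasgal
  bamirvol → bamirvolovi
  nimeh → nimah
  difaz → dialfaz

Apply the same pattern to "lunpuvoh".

lunpuvohovi

"lunpuvoh" has last vowel 'o'. The stems whose last vowel is 'o' (bamirvol → bamirvolovi, sifivon → sifivonovi, ratkomoz → ratkomozovi) add -ovi.
The other patterns: stems whose last vowel is 'a' insert -al- after the first vowel; stems whose last vowel is 'e', 'i' or 'u' change the last vowel to 'a'.
So lunpuvoh → lunpuvohovi.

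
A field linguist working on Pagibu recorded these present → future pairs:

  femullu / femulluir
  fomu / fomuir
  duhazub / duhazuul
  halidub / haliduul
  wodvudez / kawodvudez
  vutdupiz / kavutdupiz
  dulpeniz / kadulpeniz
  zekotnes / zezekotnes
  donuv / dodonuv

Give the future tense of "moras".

momoras

femullu and duhazub both have last vowel 'u' yet inflect differently (femulluir, duhazuul), so the last vowel is not what conditions the rule; the final letter is.
"moras" ends in -s. The one such stem in the data (zekotnes → zezekotnes) repeats the first consonant+vowel as a prefix (as does donuv), so the same rule applies.
So moras → momoras.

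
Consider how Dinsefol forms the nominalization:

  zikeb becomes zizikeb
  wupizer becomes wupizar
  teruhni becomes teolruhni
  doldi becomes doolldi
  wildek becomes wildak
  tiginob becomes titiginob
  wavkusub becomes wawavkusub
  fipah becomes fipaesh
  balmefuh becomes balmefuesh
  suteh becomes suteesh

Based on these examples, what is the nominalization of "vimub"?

vivimub

"vimub" ends in -b. The stems ending in -b (tiginob → titiginob, wavkusub → wawavkusub, zikeb → zizikeb) repeat the first consonant+vowel as a prefix.
The other patterns: stems ending in -h drop the final letter and add -esh; stems ending in -i insert -ol- after the first vowel; stems ending in -k or -r change the last vowel to 'a'.
So vimub → vivimub.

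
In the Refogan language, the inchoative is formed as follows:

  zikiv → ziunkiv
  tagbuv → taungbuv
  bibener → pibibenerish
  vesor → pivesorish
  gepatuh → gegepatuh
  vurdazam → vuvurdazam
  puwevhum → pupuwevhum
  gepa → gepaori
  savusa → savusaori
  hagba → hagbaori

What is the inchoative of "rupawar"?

pirupawarish

"rupawar" ends in -r. The stems ending in -r (bibener → pibibenerish, vesor → pivesorish) add pi- … -ish around the stem.
So rupawar → pirupawarish.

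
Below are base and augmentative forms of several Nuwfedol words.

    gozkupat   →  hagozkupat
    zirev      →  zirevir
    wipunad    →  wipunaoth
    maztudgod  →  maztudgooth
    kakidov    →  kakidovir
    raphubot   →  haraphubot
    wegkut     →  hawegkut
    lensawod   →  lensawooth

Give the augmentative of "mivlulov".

wipunad and gozkupat both have last vowel 'a' yet inflect differently (wipunaoth, hagozkupat), so the last vowel is not what conditions the rule; the final letter is.
"mivlulov" ends in -v. The stems ending in -v (zirev → zirevir, kakidov → kakidovir) add -ir.
The other patterns: stems ending in -d drop the final letter and add -oth; stems ending in -t add the prefix ha-.
So mivlulov → mivlulovir.

mivlulovir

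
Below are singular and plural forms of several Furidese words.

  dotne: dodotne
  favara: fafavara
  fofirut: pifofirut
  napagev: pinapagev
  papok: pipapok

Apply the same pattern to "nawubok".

dotne and napagev both have last vowel 'e' yet inflect differently (dodotne, pinapagev), so the last vowel is not what conditions the rule; whether the stem ends in a vowel or a consonant is.
"nawubok" ends in a consonant. The stems ending in a consonant (fofirut → pifofirut, napagev → pinapagev, papok → pipapok) add the prefix pi-.
So nawubok → pinawubok.

pinawubok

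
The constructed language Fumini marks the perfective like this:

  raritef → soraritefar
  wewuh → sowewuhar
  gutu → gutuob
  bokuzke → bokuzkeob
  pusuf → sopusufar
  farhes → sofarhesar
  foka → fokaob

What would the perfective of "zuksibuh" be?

sozuksibuhar

"zuksibuh" ends in a consonant. The stems ending in a consonant (pusuf → sopusufar, raritef → soraritefar, farhes → sofarhesar) add so- … -ar around the stem.
The other pattern: stems ending in a vowel add -ob.
So zuksibuh → sozuksibuhar.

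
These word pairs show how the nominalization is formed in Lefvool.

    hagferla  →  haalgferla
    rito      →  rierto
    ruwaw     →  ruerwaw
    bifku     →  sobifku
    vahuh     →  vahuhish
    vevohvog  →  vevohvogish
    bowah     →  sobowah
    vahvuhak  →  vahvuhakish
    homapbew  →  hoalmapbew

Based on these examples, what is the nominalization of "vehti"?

bowah and vahuh both end in -h yet inflect differently (sobowah, vahuhish), so the final letter is not what conditions the rule; the first letter is.
"vehti" begins with v-. The stems beginning with v- (vahvuhak → vahvuhakish, vevohvog → vevohvogish, vahuh → vahuhish) add -ish.
So vehti → vehtiish.

vehtiish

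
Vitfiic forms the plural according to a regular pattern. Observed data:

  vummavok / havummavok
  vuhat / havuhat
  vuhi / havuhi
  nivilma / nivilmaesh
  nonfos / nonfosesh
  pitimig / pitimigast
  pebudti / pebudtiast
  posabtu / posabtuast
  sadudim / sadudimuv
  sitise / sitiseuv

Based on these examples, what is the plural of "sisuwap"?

sisuwapuv

"sisuwap" begins with s-. The stems beginning with s- (sadudim → sadudimuv, sitise → sitiseuv) add -uv.
The other patterns: stems beginning with v- add the prefix ha-; stems beginning with n- add -esh; stems beginning with p- add -ast.
So sisuwap → sisuwapuv.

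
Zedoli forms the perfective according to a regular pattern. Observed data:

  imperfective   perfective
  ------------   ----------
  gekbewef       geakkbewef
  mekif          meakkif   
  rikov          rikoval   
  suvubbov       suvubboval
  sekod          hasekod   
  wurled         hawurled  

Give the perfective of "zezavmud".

rikov and sekod both have last vowel 'o' yet inflect differently (rikoval, hasekod), so the last vowel is not what conditions the rule; the final letter is.
"zezavmud" ends in -d. The stems ending in -d (sekod → hasekod, wurled → hawurled) add the prefix ha-.
The other patterns: stems ending in -f insert -ak- after the first vowel; stems ending in -v add -al.
So zezavmud → hazezavmud.

hazezavmud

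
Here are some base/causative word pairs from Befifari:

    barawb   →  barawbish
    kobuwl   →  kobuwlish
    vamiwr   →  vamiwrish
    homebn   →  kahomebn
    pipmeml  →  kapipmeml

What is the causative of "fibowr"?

"fibowr" has second-to-last letter 'w'. The stems whose second-to-last letter is 'w' (barawb → barawbish, kobuwl → kobuwlish, vamiwr → vamiwrish) add -ish.
So fibowr → fibowrish.

fibowrish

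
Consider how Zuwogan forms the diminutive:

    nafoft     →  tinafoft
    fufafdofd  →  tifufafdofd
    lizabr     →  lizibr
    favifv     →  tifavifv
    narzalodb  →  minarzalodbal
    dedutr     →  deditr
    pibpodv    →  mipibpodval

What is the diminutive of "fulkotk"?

fulkitk

favifv and pibpodv both end in -v yet inflect differently (tifavifv, mipibpodval), so the final letter is not what conditions the rule; the second-to-last letter is.
"fulkotk" has second-to-last letter 't'. The one such stem in the data (dedutr → deditr) changes the last vowel to 'i' (as does lizabr), so the same rule applies.
The other patterns: stems whose second-to-last letter is 'f' add the prefix ti-; stems whose second-to-last letter is 'd' add mi- … -al around the stem.
So fulkotk → fulkitk.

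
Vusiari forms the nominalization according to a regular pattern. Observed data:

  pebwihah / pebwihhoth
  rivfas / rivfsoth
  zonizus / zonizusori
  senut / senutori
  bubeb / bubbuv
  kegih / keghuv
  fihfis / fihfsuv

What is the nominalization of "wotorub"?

"wotorub" has last vowel 'u'. The stems whose last vowel is 'u' (zonizus → zonizusori, senut → senutori) add -ori.
The other patterns: stems whose last vowel is 'a' delete the last vowel and add -oth; stems whose last vowel is 'e' or 'i' delete the last vowel and add -uv.
So wotorub → wotorubori.

wotorubori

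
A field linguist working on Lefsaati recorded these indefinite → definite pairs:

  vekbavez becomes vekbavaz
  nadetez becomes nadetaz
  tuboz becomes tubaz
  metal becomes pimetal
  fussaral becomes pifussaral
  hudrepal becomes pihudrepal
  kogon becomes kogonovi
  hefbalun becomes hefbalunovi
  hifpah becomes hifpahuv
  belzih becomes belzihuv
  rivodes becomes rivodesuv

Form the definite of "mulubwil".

tuboz and kogon both have last vowel 'o' yet inflect differently (tubaz, kogonovi), so the last vowel is not what conditions the rule; the final letter is.
"mulubwil" ends in -l. The stems ending in -l (metal → pimetal, fussaral → pifussaral, hudrepal → pihudrepal) add the prefix pi-.
The other patterns: stems ending in -z change the last vowel to 'a'; stems ending in -n add -ovi; stems ending in -h or -s add -uv.
So mulubwil → pimulubwil.

pimulubwil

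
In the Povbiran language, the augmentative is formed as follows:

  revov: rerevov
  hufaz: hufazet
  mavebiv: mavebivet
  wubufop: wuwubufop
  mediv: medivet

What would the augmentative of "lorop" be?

lolorop

revov and mavebiv both end in -v yet inflect differently (rerevov, mavebivet), so the final letter is not what conditions the rule; the last vowel is.
"lorop" has last vowel 'o'. The stems whose last vowel is 'o' (revov → rerevov, wubufop → wuwubufop) repeat the first consonant+vowel as a prefix.
So lorop → lolorop.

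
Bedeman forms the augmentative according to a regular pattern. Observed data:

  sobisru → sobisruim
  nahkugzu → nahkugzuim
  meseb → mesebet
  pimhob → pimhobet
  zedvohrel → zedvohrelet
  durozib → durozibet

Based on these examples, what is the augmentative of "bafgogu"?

"bafgogu" ends in a vowel. The stems ending in a vowel (sobisru → sobisruim, nahkugzu → nahkugzuim) add -im.
The other pattern: stems ending in a consonant add -et.
So bafgogu → bafgoguim.

bafgoguim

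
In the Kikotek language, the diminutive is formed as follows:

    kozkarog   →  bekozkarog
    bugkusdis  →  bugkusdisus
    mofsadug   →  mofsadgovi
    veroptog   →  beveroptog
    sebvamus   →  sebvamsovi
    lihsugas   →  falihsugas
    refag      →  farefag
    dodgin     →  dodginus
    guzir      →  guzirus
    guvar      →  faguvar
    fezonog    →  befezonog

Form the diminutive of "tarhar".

fatarhar

mofsadug and refag both end in -g yet inflect differently (mofsadgovi, farefag), so the final letter is not what conditions the rule; the last vowel is.
"tarhar" has last vowel 'a'. The stems whose last vowel is 'a' (refag → farefag, lihsugas → falihsugas, guvar → faguvar) add the prefix fa-.
The other patterns: stems whose last vowel is 'u' delete the last vowel and add -ovi; stems whose last vowel is 'i' add -us; stems whose last vowel is 'o' add the prefix be-.
So tarhar → fatarhar.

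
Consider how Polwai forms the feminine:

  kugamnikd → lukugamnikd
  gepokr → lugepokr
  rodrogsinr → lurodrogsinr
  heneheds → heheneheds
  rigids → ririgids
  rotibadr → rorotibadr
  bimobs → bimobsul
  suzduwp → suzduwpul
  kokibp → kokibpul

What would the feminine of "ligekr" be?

luligekr

"ligekr" has second-to-last letter 'k'. The stems whose second-to-last letter is 'k' (kugamnikd → lukugamnikd, gepokr → lugepokr) add the prefix lu-.
So ligekr → luligekr.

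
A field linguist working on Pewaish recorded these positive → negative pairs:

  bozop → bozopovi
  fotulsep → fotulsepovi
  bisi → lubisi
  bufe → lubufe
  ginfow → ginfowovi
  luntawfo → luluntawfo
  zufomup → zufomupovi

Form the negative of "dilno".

luntawfo and bozop both have last vowel 'o' yet inflect differently (luluntawfo, bozopovi), so the last vowel is not what conditions the rule; whether the stem ends in a vowel or a consonant is.
"dilno" ends in a vowel. The stems ending in a vowel (luntawfo → luluntawfo, bisi → lubisi, bufe → lubufe) add the prefix lu-.
So dilno → ludilno.

ludilno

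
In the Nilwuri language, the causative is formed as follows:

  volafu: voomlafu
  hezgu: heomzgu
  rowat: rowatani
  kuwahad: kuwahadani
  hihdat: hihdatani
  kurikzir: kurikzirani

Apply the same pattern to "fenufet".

fenufetani

"fenufet" ends in a consonant. The stems ending in a consonant (rowat → rowatani, kuwahad → kuwahadani, hihdat → hihdatani) add -ani.
The other pattern: stems ending in a vowel insert -om- after the first vowel.
So fenufet → fenufetani.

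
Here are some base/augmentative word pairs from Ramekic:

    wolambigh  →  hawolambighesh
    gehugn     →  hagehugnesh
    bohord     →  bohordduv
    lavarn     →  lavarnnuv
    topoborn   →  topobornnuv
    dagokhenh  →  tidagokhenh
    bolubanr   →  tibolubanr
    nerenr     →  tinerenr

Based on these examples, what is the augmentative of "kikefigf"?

gehugn and lavarn both end in -n yet inflect differently (hagehugnesh, lavarnnuv), so the final letter is not what conditions the rule; the second-to-last letter is.
"kikefigf" has second-to-last letter 'g'. The stems whose second-to-last letter is 'g' (wolambigh → hawolambighesh, gehugn → hagehugnesh) add ha- … -esh around the stem.
So kikefigf → hakikefigfesh.

hakikefigfesh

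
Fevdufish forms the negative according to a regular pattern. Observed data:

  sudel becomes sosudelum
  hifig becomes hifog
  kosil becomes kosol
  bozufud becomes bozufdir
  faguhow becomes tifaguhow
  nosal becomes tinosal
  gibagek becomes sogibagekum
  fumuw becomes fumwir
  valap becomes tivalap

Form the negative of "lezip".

lezop

kosil and sudel both end in -l yet inflect differently (kosol, sosudelum), so the final letter is not what conditions the rule; the last vowel is.
"lezip" has last vowel 'i'. The stems whose last vowel is 'i' (kosil → kosol, hifig → hifog) change the last vowel to 'o'.
The other patterns: stems whose last vowel is 'u' delete the last vowel and add -ir; stems whose last vowel is 'e' add so- … -um around the stem; stems whose last vowel is 'a' or 'o' add the prefix ti-.
So lezip → lezop.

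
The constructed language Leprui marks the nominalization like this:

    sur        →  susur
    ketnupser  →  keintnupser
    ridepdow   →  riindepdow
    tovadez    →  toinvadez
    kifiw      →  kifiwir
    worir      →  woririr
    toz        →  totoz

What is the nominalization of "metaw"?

"metaw" has 2 vowels. The stems with 2 vowels (worir → woririr, kifiw → kifiwir) add -ir.
The other patterns: stems with 1 vowel repeat the first consonant+vowel as a prefix; stems with 3 vowels insert -in- after the first vowel.
So metaw → metawir.

metawir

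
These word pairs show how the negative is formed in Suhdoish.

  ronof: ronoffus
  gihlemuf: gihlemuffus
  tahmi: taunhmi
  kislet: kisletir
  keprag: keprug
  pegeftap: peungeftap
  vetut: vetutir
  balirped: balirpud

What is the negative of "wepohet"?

wepohetir

"wepohet" ends in -t. The stems ending in -t (kislet → kisletir, vetut → vetutir) add -ir.
So wepohet → wepohetir.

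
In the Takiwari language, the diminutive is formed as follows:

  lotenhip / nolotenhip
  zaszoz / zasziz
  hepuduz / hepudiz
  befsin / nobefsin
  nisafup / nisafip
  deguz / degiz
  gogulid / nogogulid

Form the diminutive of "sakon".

lotenhip and nisafup both end in -p yet inflect differently (nolotenhip, nisafip), so the final letter is not what conditions the rule; the last vowel is.
"sakon" has last vowel 'o'. The one such stem in the data (zaszoz → zasziz) changes the last vowel to 'i' (as do hepuduz, nisafup), so the same rule applies.
The other pattern: stems whose last vowel is 'i' add the prefix no-.
So sakon → sakin.

sakin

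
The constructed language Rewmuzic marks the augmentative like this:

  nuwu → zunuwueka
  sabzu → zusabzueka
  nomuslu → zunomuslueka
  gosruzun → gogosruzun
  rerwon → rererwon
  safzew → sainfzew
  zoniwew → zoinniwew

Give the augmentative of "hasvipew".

"hasvipew" ends in -w. The stems ending in -w (safzew → sainfzew, zoniwew → zoinniwew) insert -in- after the first vowel.
So hasvipew → hainsvipew.

hainsvipew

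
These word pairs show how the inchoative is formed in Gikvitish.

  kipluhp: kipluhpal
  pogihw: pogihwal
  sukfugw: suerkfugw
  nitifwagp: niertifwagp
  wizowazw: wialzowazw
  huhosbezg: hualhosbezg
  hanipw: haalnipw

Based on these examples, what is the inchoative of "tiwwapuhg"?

"tiwwapuhg" has second-to-last letter 'h'. The stems whose second-to-last letter is 'h' (kipluhp → kipluhpal, pogihw → pogihwal) add -al.
So tiwwapuhg → tiwwapuhgal.

tiwwapuhgal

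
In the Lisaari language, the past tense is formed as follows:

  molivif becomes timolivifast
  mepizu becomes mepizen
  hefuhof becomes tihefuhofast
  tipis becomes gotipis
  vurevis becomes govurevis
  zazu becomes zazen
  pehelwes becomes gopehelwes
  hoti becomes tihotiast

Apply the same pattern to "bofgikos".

gobofgikos

tipis and molivif both have last vowel 'i' yet inflect differently (gotipis, timolivifast), so the last vowel is not what conditions the rule; the final letter is.
"bofgikos" ends in -s. The stems ending in -s (tipis → gotipis, vurevis → govurevis, pehelwes → gopehelwes) add the prefix go-.
So bofgikos → gobofgikos.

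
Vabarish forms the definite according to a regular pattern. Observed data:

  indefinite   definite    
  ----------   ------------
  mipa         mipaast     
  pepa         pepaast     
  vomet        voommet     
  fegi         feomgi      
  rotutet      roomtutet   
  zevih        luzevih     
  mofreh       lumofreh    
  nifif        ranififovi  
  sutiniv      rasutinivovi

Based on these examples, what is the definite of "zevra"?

fegi and zevih both have last vowel 'i' yet inflect differently (feomgi, luzevih), so the last vowel is not what conditions the rule; the final letter is.
"zevra" ends in -a. The stems ending in -a (mipa → mipaast, pepa → pepaast) add -ast.
The other patterns: stems ending in -i or -t insert -om- after the first vowel; stems ending in -h add the prefix lu-; stems ending in -f or -v add ra- … -ovi around the stem.
So zevra → zevraast.

zevraast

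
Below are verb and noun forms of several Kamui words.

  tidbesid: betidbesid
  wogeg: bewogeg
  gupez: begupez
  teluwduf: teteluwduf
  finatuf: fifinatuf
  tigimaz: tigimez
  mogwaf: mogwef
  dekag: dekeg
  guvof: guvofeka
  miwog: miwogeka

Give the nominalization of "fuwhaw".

gupez and tigimaz both end in -z yet inflect differently (begupez, tigimez), so the final letter is not what conditions the rule; the last vowel is.
"fuwhaw" has last vowel 'a'. The stems whose last vowel is 'a' (tigimaz → tigimez, mogwaf → mogwef, dekag → dekeg) change the last vowel to 'e'.
The other patterns: stems whose last vowel is 'e' or 'i' add the prefix be-; stems whose last vowel is 'u' repeat the first consonant+vowel as a prefix; stems whose last vowel is 'o' add -eka.
So fuwhaw → fuwhew.

fuwhew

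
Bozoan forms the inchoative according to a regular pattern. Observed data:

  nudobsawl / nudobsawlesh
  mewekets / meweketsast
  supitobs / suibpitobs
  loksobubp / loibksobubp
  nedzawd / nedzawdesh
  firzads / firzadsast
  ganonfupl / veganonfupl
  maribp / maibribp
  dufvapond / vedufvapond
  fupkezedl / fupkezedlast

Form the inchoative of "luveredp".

luveredpast

"luveredp" has second-to-last letter 'd'. The stems whose second-to-last letter is 'd' (fupkezedl → fupkezedlast, firzads → firzadsast) add -ast.
So luveredp → luveredpast.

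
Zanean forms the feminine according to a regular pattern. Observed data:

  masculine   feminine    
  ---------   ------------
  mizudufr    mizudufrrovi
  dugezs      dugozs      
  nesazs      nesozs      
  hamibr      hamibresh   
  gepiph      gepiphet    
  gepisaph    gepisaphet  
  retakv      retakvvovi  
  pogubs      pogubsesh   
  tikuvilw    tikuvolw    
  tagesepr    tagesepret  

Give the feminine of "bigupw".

"bigupw" has second-to-last letter 'p'. The stems whose second-to-last letter is 'p' (gepisaph → gepisaphet, gepiph → gepiphet, tagesepr → tagesepret) add -et.
So bigupw → bigupwet.

bigupwet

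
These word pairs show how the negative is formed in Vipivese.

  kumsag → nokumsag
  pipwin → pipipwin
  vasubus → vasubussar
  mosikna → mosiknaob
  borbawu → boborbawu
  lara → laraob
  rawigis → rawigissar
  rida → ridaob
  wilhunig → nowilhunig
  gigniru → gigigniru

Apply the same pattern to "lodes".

wilhunig and rawigis both have last vowel 'i' yet inflect differently (nowilhunig, rawigissar), so the last vowel is not what conditions the rule; the final letter is.
"lodes" ends in -s. The stems ending in -s (vasubus → vasubussar, rawigis → rawigissar) double the final consonant and add -ar.
So lodes → lodessar.

lodessar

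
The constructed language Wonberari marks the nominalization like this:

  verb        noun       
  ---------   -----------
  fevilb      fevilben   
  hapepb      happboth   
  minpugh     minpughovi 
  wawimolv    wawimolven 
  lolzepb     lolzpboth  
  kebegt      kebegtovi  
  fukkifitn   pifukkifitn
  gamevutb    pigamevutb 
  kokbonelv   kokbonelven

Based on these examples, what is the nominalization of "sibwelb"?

sibwelben

fevilb and lolzepb both end in -b yet inflect differently (fevilben, lolzpboth), so the final letter is not what conditions the rule; the second-to-last letter is.
"sibwelb" has second-to-last letter 'l'. The stems whose second-to-last letter is 'l' (kokbonelv → kokbonelven, fevilb → fevilben, wawimolv → wawimolven) add -en.
The other patterns: stems whose second-to-last letter is 'g' add -ovi; stems whose second-to-last letter is 'p' delete the last vowel and add -oth; stems whose second-to-last letter is 't' add the prefix pi-.
So sibwelb → sibwelben.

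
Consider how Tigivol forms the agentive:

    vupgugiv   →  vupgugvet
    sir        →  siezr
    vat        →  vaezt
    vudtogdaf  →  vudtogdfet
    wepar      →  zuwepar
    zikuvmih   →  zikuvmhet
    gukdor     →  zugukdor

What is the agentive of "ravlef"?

zuravlef

sir and wepar both end in -r yet inflect differently (siezr, zuwepar), so the final letter is not what conditions the rule; the number of vowels is.
"ravlef" has 2 vowels. The stems with 2 vowels (wepar → zuwepar, gukdor → zugukdor) add the prefix zu-.
So ravlef → zuravlef.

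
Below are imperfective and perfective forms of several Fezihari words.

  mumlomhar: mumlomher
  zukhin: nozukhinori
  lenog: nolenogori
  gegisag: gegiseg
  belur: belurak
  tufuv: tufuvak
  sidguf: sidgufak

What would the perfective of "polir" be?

nopolirori

"polir" has last vowel 'i'. The one such stem in the data (zukhin → nozukhinori) adds no- … -ori around the stem, so the same rule applies.
So polir → nopolirori.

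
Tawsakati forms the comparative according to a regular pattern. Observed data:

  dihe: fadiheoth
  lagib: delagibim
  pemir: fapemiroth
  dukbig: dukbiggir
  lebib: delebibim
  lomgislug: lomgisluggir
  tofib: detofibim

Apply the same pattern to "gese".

lebib and dukbig both have last vowel 'i' yet inflect differently (delebibim, dukbiggir), so the last vowel is not what conditions the rule; the final letter is.
"gese" ends in -e. The one such stem in the data (dihe → fadiheoth) adds fa- … -oth around the stem, so the same rule applies.
So gese → fageseoth.

fageseoth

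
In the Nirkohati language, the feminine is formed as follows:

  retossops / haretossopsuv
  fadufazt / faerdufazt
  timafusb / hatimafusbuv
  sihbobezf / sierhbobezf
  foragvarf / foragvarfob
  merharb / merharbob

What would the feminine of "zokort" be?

"zokort" has second-to-last letter 'r'. The stems whose second-to-last letter is 'r' (foragvarf → foragvarfob, merharb → merharbob) add -ob.
So zokort → zokortob.

zokortob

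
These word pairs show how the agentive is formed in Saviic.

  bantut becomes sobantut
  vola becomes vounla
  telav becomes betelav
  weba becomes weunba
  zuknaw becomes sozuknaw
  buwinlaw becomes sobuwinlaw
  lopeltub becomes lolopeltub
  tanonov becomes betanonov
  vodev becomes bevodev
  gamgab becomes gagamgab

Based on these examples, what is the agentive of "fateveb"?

telav and vola both have last vowel 'a' yet inflect differently (betelav, vounla), so the last vowel is not what conditions the rule; the final letter is.
"fateveb" ends in -b. The stems ending in -b (lopeltub → lolopeltub, gamgab → gagamgab) repeat the first consonant+vowel as a prefix.
So fateveb → fafateveb.

fafateveb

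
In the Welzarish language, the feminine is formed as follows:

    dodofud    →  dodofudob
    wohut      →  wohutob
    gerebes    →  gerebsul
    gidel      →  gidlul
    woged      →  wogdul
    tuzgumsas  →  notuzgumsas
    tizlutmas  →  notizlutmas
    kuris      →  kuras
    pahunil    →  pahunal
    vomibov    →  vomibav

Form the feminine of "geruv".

"geruv" has last vowel 'u'. The stems whose last vowel is 'u' (dodofud → dodofudob, wohut → wohutob) add -ob.
The other patterns: stems whose last vowel is 'e' delete the last vowel and add -ul; stems whose last vowel is 'a' add the prefix no-; stems whose last vowel is 'i' or 'o' change the last vowel to 'a'.
So geruv → geruvob.

geruvob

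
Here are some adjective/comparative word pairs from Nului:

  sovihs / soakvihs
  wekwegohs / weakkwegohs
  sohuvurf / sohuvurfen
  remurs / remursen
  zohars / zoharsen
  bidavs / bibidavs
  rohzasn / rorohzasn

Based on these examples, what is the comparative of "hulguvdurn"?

hulguvdurnen

sovihs and remurs both end in -s yet inflect differently (soakvihs, remursen), so the final letter is not what conditions the rule; the second-to-last letter is.
"hulguvdurn" has second-to-last letter 'r'. The stems whose second-to-last letter is 'r' (sohuvurf → sohuvurfen, remurs → remursen, zohars → zoharsen) add -en.
So hulguvdurn → hulguvdurnen.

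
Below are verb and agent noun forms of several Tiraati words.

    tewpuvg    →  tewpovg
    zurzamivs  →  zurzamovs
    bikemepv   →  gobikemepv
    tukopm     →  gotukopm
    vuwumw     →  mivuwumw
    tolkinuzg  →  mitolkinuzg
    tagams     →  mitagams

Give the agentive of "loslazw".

tewpuvg and tolkinuzg both end in -g yet inflect differently (tewpovg, mitolkinuzg), so the final letter is not what conditions the rule; the second-to-last letter is.
"loslazw" has second-to-last letter 'z'. The one such stem in the data (tolkinuzg → mitolkinuzg) adds the prefix mi-, so the same rule applies.
So loslazw → miloslazw.

miloslazw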